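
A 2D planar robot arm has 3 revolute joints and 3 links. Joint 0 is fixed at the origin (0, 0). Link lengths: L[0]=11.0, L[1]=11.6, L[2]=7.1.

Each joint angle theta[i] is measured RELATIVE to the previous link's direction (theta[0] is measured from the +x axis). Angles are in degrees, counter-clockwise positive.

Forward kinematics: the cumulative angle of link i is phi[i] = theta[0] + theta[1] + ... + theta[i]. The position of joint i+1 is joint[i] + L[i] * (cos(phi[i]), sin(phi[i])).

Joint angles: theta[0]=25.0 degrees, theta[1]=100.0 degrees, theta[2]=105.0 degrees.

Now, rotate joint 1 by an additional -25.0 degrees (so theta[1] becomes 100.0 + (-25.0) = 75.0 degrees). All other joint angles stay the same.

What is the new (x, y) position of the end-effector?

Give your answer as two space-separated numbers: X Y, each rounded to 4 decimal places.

joint[0] = (0.0000, 0.0000)  (base)
link 0: phi[0] = 25 = 25 deg
  cos(25 deg) = 0.9063, sin(25 deg) = 0.4226
  joint[1] = (0.0000, 0.0000) + 11 * (0.9063, 0.4226) = (0.0000 + 9.9694, 0.0000 + 4.6488) = (9.9694, 4.6488)
link 1: phi[1] = 25 + 75 = 100 deg
  cos(100 deg) = -0.1736, sin(100 deg) = 0.9848
  joint[2] = (9.9694, 4.6488) + 11.6 * (-0.1736, 0.9848) = (9.9694 + -2.0143, 4.6488 + 11.4238) = (7.9551, 16.0726)
link 2: phi[2] = 25 + 75 + 105 = 205 deg
  cos(205 deg) = -0.9063, sin(205 deg) = -0.4226
  joint[3] = (7.9551, 16.0726) + 7.1 * (-0.9063, -0.4226) = (7.9551 + -6.4348, 16.0726 + -3.0006) = (1.5203, 13.0720)
End effector: (1.5203, 13.0720)

Answer: 1.5203 13.0720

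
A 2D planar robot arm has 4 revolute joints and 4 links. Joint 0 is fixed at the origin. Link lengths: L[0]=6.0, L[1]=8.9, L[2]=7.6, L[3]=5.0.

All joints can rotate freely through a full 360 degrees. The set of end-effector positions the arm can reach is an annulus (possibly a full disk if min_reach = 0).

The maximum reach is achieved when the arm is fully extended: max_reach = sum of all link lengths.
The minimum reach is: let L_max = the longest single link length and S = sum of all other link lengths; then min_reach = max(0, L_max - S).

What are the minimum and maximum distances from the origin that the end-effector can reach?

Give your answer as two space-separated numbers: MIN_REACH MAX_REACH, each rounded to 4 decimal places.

Link lengths: [6.0, 8.9, 7.6, 5.0]
max_reach = 6 + 8.9 + 7.6 + 5 = 27.5
L_max = max([6.0, 8.9, 7.6, 5.0]) = 8.9
S (sum of others) = 27.5 - 8.9 = 18.6
min_reach = max(0, 8.9 - 18.6) = max(0, -9.7) = 0

Answer: 0.0000 27.5000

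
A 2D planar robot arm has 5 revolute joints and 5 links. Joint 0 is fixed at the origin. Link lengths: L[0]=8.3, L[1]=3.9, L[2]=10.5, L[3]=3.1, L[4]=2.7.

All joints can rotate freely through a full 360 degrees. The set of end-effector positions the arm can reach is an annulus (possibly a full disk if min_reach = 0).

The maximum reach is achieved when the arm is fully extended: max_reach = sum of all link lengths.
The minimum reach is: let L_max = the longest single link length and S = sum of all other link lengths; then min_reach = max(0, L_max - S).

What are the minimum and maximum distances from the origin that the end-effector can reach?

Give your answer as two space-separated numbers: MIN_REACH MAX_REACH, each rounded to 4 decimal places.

Link lengths: [8.3, 3.9, 10.5, 3.1, 2.7]
max_reach = 8.3 + 3.9 + 10.5 + 3.1 + 2.7 = 28.5
L_max = max([8.3, 3.9, 10.5, 3.1, 2.7]) = 10.5
S (sum of others) = 28.5 - 10.5 = 18
min_reach = max(0, 10.5 - 18) = max(0, -7.5) = 0

Answer: 0.0000 28.5000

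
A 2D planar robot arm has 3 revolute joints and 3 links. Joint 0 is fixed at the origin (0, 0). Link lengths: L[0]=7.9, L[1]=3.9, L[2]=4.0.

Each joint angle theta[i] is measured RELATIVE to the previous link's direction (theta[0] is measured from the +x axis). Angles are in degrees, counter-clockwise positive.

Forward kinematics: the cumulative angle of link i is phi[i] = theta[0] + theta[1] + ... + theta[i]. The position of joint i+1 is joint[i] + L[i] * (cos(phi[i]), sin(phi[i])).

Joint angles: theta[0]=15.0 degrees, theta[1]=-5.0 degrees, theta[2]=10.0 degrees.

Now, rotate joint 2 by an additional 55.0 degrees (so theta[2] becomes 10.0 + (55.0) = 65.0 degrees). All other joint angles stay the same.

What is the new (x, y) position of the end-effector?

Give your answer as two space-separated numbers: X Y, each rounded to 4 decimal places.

Answer: 12.5068 6.5856

Derivation:
joint[0] = (0.0000, 0.0000)  (base)
link 0: phi[0] = 15 = 15 deg
  cos(15 deg) = 0.9659, sin(15 deg) = 0.2588
  joint[1] = (0.0000, 0.0000) + 7.9 * (0.9659, 0.2588) = (0.0000 + 7.6308, 0.0000 + 2.0447) = (7.6308, 2.0447)
link 1: phi[1] = 15 + -5 = 10 deg
  cos(10 deg) = 0.9848, sin(10 deg) = 0.1736
  joint[2] = (7.6308, 2.0447) + 3.9 * (0.9848, 0.1736) = (7.6308 + 3.8408, 2.0447 + 0.6772) = (11.4716, 2.7219)
link 2: phi[2] = 15 + -5 + 65 = 75 deg
  cos(75 deg) = 0.2588, sin(75 deg) = 0.9659
  joint[3] = (11.4716, 2.7219) + 4 * (0.2588, 0.9659) = (11.4716 + 1.0353, 2.7219 + 3.8637) = (12.5068, 6.5856)
End effector: (12.5068, 6.5856)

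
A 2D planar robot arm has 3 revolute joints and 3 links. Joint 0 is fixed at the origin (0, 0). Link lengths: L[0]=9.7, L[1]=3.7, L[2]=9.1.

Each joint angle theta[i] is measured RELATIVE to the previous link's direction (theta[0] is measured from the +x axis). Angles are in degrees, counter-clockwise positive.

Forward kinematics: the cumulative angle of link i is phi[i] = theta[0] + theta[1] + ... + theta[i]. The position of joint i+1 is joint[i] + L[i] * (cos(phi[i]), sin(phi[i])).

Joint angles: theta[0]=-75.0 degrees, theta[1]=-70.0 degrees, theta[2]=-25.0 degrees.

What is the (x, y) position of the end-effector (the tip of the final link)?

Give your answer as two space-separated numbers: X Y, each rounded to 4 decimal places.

Answer: -9.4821 -13.0719

Derivation:
joint[0] = (0.0000, 0.0000)  (base)
link 0: phi[0] = -75 = -75 deg
  cos(-75 deg) = 0.2588, sin(-75 deg) = -0.9659
  joint[1] = (0.0000, 0.0000) + 9.7 * (0.2588, -0.9659) = (0.0000 + 2.5105, 0.0000 + -9.3695) = (2.5105, -9.3695)
link 1: phi[1] = -75 + -70 = -145 deg
  cos(-145 deg) = -0.8192, sin(-145 deg) = -0.5736
  joint[2] = (2.5105, -9.3695) + 3.7 * (-0.8192, -0.5736) = (2.5105 + -3.0309, -9.3695 + -2.1222) = (-0.5203, -11.4917)
link 2: phi[2] = -75 + -70 + -25 = -170 deg
  cos(-170 deg) = -0.9848, sin(-170 deg) = -0.1736
  joint[3] = (-0.5203, -11.4917) + 9.1 * (-0.9848, -0.1736) = (-0.5203 + -8.9618, -11.4917 + -1.5802) = (-9.4821, -13.0719)
End effector: (-9.4821, -13.0719)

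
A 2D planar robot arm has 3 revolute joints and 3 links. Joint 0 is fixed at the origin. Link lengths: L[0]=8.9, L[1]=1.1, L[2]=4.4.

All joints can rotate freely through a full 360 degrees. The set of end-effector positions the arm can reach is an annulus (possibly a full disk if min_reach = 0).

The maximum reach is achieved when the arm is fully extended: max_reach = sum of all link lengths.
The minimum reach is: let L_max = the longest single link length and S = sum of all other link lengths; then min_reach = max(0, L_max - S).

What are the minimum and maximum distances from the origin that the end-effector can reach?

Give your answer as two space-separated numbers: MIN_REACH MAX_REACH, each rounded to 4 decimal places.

Link lengths: [8.9, 1.1, 4.4]
max_reach = 8.9 + 1.1 + 4.4 = 14.4
L_max = max([8.9, 1.1, 4.4]) = 8.9
S (sum of others) = 14.4 - 8.9 = 5.5
min_reach = max(0, 8.9 - 5.5) = max(0, 3.4) = 3.4

Answer: 3.4000 14.4000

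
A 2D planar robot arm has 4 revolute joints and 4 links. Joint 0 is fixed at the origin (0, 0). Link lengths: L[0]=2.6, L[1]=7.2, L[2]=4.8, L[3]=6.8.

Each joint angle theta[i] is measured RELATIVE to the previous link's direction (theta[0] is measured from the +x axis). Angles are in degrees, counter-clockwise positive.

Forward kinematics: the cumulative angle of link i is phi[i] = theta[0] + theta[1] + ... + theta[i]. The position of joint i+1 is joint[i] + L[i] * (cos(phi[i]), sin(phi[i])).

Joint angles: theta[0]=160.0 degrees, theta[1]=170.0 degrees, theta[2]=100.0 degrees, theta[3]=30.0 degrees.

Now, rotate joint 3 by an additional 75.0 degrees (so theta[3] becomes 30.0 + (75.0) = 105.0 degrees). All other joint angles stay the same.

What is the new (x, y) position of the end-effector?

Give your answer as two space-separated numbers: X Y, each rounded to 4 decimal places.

joint[0] = (0.0000, 0.0000)  (base)
link 0: phi[0] = 160 = 160 deg
  cos(160 deg) = -0.9397, sin(160 deg) = 0.3420
  joint[1] = (0.0000, 0.0000) + 2.6 * (-0.9397, 0.3420) = (0.0000 + -2.4432, 0.0000 + 0.8893) = (-2.4432, 0.8893)
link 1: phi[1] = 160 + 170 = 330 deg
  cos(330 deg) = 0.8660, sin(330 deg) = -0.5000
  joint[2] = (-2.4432, 0.8893) + 7.2 * (0.8660, -0.5000) = (-2.4432 + 6.2354, 0.8893 + -3.6000) = (3.7922, -2.7107)
link 2: phi[2] = 160 + 170 + 100 = 430 deg
  cos(430 deg) = 0.3420, sin(430 deg) = 0.9397
  joint[3] = (3.7922, -2.7107) + 4.8 * (0.3420, 0.9397) = (3.7922 + 1.6417, -2.7107 + 4.5105) = (5.4339, 1.7998)
link 3: phi[3] = 160 + 170 + 100 + 105 = 535 deg
  cos(535 deg) = -0.9962, sin(535 deg) = 0.0872
  joint[4] = (5.4339, 1.7998) + 6.8 * (-0.9962, 0.0872) = (5.4339 + -6.7741, 1.7998 + 0.5927) = (-1.3402, 2.3924)
End effector: (-1.3402, 2.3924)

Answer: -1.3402 2.3924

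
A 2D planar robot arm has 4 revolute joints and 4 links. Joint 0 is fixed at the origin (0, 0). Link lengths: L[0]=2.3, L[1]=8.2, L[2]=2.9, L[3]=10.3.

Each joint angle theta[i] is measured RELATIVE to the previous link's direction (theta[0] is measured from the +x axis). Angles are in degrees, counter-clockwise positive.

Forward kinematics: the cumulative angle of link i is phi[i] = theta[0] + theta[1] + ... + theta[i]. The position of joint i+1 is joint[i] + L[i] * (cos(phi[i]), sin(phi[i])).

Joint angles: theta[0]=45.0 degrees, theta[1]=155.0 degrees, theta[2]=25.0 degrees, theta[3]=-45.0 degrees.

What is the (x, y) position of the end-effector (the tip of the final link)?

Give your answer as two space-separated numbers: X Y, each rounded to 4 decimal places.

Answer: -18.4297 -3.2288

Derivation:
joint[0] = (0.0000, 0.0000)  (base)
link 0: phi[0] = 45 = 45 deg
  cos(45 deg) = 0.7071, sin(45 deg) = 0.7071
  joint[1] = (0.0000, 0.0000) + 2.3 * (0.7071, 0.7071) = (0.0000 + 1.6263, 0.0000 + 1.6263) = (1.6263, 1.6263)
link 1: phi[1] = 45 + 155 = 200 deg
  cos(200 deg) = -0.9397, sin(200 deg) = -0.3420
  joint[2] = (1.6263, 1.6263) + 8.2 * (-0.9397, -0.3420) = (1.6263 + -7.7055, 1.6263 + -2.8046) = (-6.0791, -1.1782)
link 2: phi[2] = 45 + 155 + 25 = 225 deg
  cos(225 deg) = -0.7071, sin(225 deg) = -0.7071
  joint[3] = (-6.0791, -1.1782) + 2.9 * (-0.7071, -0.7071) = (-6.0791 + -2.0506, -1.1782 + -2.0506) = (-8.1297, -3.2288)
link 3: phi[3] = 45 + 155 + 25 + -45 = 180 deg
  cos(180 deg) = -1.0000, sin(180 deg) = 0.0000
  joint[4] = (-8.1297, -3.2288) + 10.3 * (-1.0000, 0.0000) = (-8.1297 + -10.3000, -3.2288 + 0.0000) = (-18.4297, -3.2288)
End effector: (-18.4297, -3.2288)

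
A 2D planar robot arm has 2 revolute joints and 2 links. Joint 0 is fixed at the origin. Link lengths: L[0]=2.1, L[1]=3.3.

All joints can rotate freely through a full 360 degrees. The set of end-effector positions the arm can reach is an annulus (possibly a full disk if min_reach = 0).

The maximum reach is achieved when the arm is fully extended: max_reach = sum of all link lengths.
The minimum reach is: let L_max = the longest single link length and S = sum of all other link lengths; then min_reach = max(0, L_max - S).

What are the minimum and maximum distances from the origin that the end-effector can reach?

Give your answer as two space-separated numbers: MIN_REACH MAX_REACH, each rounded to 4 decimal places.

Answer: 1.2000 5.4000

Derivation:
Link lengths: [2.1, 3.3]
max_reach = 2.1 + 3.3 = 5.4
L_max = max([2.1, 3.3]) = 3.3
S (sum of others) = 5.4 - 3.3 = 2.1
min_reach = max(0, 3.3 - 2.1) = max(0, 1.2) = 1.2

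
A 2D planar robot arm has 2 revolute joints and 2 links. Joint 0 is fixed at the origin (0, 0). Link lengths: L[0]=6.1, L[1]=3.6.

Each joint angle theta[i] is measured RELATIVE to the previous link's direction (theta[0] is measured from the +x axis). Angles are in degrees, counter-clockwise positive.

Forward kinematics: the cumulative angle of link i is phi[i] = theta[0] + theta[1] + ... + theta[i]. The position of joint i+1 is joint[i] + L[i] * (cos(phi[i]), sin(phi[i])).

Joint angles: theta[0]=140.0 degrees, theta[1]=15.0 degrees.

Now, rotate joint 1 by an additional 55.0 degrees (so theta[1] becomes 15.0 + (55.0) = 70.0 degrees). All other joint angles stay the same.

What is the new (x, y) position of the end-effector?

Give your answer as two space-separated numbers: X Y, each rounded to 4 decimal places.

Answer: -7.7906 2.1210

Derivation:
joint[0] = (0.0000, 0.0000)  (base)
link 0: phi[0] = 140 = 140 deg
  cos(140 deg) = -0.7660, sin(140 deg) = 0.6428
  joint[1] = (0.0000, 0.0000) + 6.1 * (-0.7660, 0.6428) = (0.0000 + -4.6729, 0.0000 + 3.9210) = (-4.6729, 3.9210)
link 1: phi[1] = 140 + 70 = 210 deg
  cos(210 deg) = -0.8660, sin(210 deg) = -0.5000
  joint[2] = (-4.6729, 3.9210) + 3.6 * (-0.8660, -0.5000) = (-4.6729 + -3.1177, 3.9210 + -1.8000) = (-7.7906, 2.1210)
End effector: (-7.7906, 2.1210)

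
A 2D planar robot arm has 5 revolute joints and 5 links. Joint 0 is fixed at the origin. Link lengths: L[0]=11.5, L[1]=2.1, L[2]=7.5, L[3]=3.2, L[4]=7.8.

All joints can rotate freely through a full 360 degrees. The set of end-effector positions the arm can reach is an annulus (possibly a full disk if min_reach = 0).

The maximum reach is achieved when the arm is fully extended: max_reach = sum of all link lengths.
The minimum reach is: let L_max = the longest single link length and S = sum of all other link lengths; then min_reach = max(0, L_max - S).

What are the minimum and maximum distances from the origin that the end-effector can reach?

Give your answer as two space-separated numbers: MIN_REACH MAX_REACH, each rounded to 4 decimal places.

Link lengths: [11.5, 2.1, 7.5, 3.2, 7.8]
max_reach = 11.5 + 2.1 + 7.5 + 3.2 + 7.8 = 32.1
L_max = max([11.5, 2.1, 7.5, 3.2, 7.8]) = 11.5
S (sum of others) = 32.1 - 11.5 = 20.6
min_reach = max(0, 11.5 - 20.6) = max(0, -9.1) = 0

Answer: 0.0000 32.1000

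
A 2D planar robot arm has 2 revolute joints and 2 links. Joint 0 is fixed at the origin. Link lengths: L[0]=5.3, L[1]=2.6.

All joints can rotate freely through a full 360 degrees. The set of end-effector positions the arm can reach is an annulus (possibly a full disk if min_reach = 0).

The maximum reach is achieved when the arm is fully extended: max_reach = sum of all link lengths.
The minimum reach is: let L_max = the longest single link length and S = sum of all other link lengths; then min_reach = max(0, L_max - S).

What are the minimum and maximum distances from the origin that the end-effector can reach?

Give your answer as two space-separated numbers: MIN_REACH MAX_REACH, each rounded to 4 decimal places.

Link lengths: [5.3, 2.6]
max_reach = 5.3 + 2.6 = 7.9
L_max = max([5.3, 2.6]) = 5.3
S (sum of others) = 7.9 - 5.3 = 2.6
min_reach = max(0, 5.3 - 2.6) = max(0, 2.7) = 2.7

Answer: 2.7000 7.9000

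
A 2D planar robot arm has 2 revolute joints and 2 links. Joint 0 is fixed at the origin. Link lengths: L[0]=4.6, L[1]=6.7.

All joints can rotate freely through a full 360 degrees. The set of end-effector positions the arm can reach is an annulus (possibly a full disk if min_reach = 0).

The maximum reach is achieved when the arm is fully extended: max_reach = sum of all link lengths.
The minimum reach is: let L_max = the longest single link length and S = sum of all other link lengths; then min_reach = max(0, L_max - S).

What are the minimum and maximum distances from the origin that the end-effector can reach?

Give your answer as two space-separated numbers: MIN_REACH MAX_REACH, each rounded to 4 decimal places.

Answer: 2.1000 11.3000

Derivation:
Link lengths: [4.6, 6.7]
max_reach = 4.6 + 6.7 = 11.3
L_max = max([4.6, 6.7]) = 6.7
S (sum of others) = 11.3 - 6.7 = 4.6
min_reach = max(0, 6.7 - 4.6) = max(0, 2.1) = 2.1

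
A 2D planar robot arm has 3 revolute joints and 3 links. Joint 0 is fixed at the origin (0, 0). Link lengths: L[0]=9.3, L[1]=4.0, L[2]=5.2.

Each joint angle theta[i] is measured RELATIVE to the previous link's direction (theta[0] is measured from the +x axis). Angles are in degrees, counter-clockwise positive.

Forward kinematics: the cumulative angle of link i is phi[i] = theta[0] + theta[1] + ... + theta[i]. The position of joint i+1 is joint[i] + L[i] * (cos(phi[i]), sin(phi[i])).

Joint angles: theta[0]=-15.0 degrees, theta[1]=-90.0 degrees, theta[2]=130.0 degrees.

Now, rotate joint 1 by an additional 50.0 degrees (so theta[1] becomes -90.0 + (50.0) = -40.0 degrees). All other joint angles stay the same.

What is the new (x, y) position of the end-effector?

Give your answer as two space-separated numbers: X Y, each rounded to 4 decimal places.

Answer: 12.6233 -0.6608

Derivation:
joint[0] = (0.0000, 0.0000)  (base)
link 0: phi[0] = -15 = -15 deg
  cos(-15 deg) = 0.9659, sin(-15 deg) = -0.2588
  joint[1] = (0.0000, 0.0000) + 9.3 * (0.9659, -0.2588) = (0.0000 + 8.9831, 0.0000 + -2.4070) = (8.9831, -2.4070)
link 1: phi[1] = -15 + -40 = -55 deg
  cos(-55 deg) = 0.5736, sin(-55 deg) = -0.8192
  joint[2] = (8.9831, -2.4070) + 4 * (0.5736, -0.8192) = (8.9831 + 2.2943, -2.4070 + -3.2766) = (11.2774, -5.6836)
link 2: phi[2] = -15 + -40 + 130 = 75 deg
  cos(75 deg) = 0.2588, sin(75 deg) = 0.9659
  joint[3] = (11.2774, -5.6836) + 5.2 * (0.2588, 0.9659) = (11.2774 + 1.3459, -5.6836 + 5.0228) = (12.6233, -0.6608)
End effector: (12.6233, -0.6608)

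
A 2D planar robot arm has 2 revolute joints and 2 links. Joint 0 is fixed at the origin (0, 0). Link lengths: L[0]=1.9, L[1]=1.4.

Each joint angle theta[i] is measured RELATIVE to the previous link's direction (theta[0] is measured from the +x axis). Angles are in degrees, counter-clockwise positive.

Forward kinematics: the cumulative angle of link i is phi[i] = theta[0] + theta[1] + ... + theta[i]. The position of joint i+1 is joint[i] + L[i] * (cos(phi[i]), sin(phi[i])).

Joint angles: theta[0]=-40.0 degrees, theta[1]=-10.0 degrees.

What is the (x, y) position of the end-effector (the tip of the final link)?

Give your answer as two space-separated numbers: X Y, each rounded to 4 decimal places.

joint[0] = (0.0000, 0.0000)  (base)
link 0: phi[0] = -40 = -40 deg
  cos(-40 deg) = 0.7660, sin(-40 deg) = -0.6428
  joint[1] = (0.0000, 0.0000) + 1.9 * (0.7660, -0.6428) = (0.0000 + 1.4555, 0.0000 + -1.2213) = (1.4555, -1.2213)
link 1: phi[1] = -40 + -10 = -50 deg
  cos(-50 deg) = 0.6428, sin(-50 deg) = -0.7660
  joint[2] = (1.4555, -1.2213) + 1.4 * (0.6428, -0.7660) = (1.4555 + 0.8999, -1.2213 + -1.0725) = (2.3554, -2.2938)
End effector: (2.3554, -2.2938)

Answer: 2.3554 -2.2938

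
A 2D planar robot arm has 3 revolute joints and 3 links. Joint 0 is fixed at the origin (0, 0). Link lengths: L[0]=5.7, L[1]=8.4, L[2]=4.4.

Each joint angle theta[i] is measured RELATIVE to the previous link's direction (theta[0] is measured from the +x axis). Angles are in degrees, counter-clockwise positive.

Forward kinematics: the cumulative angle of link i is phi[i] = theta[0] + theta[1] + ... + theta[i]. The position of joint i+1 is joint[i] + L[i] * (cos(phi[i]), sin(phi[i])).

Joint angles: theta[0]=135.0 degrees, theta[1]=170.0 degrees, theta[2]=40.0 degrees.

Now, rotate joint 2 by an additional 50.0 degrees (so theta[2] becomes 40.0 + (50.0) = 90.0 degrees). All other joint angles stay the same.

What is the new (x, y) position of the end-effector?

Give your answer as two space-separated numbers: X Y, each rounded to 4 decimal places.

Answer: 4.3918 -0.3266

Derivation:
joint[0] = (0.0000, 0.0000)  (base)
link 0: phi[0] = 135 = 135 deg
  cos(135 deg) = -0.7071, sin(135 deg) = 0.7071
  joint[1] = (0.0000, 0.0000) + 5.7 * (-0.7071, 0.7071) = (0.0000 + -4.0305, 0.0000 + 4.0305) = (-4.0305, 4.0305)
link 1: phi[1] = 135 + 170 = 305 deg
  cos(305 deg) = 0.5736, sin(305 deg) = -0.8192
  joint[2] = (-4.0305, 4.0305) + 8.4 * (0.5736, -0.8192) = (-4.0305 + 4.8180, 4.0305 + -6.8809) = (0.7875, -2.8504)
link 2: phi[2] = 135 + 170 + 90 = 395 deg
  cos(395 deg) = 0.8192, sin(395 deg) = 0.5736
  joint[3] = (0.7875, -2.8504) + 4.4 * (0.8192, 0.5736) = (0.7875 + 3.6043, -2.8504 + 2.5237) = (4.3918, -0.3266)
End effector: (4.3918, -0.3266)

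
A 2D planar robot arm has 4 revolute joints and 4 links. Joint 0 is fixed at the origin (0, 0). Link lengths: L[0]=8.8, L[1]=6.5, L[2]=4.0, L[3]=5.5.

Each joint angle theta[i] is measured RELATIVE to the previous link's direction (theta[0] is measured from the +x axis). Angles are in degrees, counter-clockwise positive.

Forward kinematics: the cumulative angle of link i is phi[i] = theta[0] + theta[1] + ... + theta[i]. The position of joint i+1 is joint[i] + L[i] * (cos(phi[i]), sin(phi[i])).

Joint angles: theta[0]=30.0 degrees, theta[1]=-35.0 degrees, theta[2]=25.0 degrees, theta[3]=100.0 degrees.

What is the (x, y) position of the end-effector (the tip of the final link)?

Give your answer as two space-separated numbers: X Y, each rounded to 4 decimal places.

Answer: 15.1051 9.9647

Derivation:
joint[0] = (0.0000, 0.0000)  (base)
link 0: phi[0] = 30 = 30 deg
  cos(30 deg) = 0.8660, sin(30 deg) = 0.5000
  joint[1] = (0.0000, 0.0000) + 8.8 * (0.8660, 0.5000) = (0.0000 + 7.6210, 0.0000 + 4.4000) = (7.6210, 4.4000)
link 1: phi[1] = 30 + -35 = -5 deg
  cos(-5 deg) = 0.9962, sin(-5 deg) = -0.0872
  joint[2] = (7.6210, 4.4000) + 6.5 * (0.9962, -0.0872) = (7.6210 + 6.4753, 4.4000 + -0.5665) = (14.0963, 3.8335)
link 2: phi[2] = 30 + -35 + 25 = 20 deg
  cos(20 deg) = 0.9397, sin(20 deg) = 0.3420
  joint[3] = (14.0963, 3.8335) + 4 * (0.9397, 0.3420) = (14.0963 + 3.7588, 3.8335 + 1.3681) = (17.8551, 5.2016)
link 3: phi[3] = 30 + -35 + 25 + 100 = 120 deg
  cos(120 deg) = -0.5000, sin(120 deg) = 0.8660
  joint[4] = (17.8551, 5.2016) + 5.5 * (-0.5000, 0.8660) = (17.8551 + -2.7500, 5.2016 + 4.7631) = (15.1051, 9.9647)
End effector: (15.1051, 9.9647)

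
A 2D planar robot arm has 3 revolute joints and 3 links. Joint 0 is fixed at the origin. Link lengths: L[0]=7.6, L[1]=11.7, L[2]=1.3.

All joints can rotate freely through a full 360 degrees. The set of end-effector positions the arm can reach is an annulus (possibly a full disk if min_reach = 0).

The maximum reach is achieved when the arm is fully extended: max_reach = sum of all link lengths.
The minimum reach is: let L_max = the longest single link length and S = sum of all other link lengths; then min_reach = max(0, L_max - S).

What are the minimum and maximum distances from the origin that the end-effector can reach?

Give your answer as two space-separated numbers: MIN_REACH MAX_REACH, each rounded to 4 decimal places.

Answer: 2.8000 20.6000

Derivation:
Link lengths: [7.6, 11.7, 1.3]
max_reach = 7.6 + 11.7 + 1.3 = 20.6
L_max = max([7.6, 11.7, 1.3]) = 11.7
S (sum of others) = 20.6 - 11.7 = 8.9
min_reach = max(0, 11.7 - 8.9) = max(0, 2.8) = 2.8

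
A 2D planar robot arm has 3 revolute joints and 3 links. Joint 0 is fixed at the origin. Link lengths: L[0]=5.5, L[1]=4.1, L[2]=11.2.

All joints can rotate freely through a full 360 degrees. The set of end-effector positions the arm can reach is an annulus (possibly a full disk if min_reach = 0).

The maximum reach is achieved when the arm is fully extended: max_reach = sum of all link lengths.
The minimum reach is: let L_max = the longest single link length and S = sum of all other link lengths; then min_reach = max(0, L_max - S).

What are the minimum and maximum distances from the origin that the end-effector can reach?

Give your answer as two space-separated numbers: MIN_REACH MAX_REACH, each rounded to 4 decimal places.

Answer: 1.6000 20.8000

Derivation:
Link lengths: [5.5, 4.1, 11.2]
max_reach = 5.5 + 4.1 + 11.2 = 20.8
L_max = max([5.5, 4.1, 11.2]) = 11.2
S (sum of others) = 20.8 - 11.2 = 9.6
min_reach = max(0, 11.2 - 9.6) = max(0, 1.6) = 1.6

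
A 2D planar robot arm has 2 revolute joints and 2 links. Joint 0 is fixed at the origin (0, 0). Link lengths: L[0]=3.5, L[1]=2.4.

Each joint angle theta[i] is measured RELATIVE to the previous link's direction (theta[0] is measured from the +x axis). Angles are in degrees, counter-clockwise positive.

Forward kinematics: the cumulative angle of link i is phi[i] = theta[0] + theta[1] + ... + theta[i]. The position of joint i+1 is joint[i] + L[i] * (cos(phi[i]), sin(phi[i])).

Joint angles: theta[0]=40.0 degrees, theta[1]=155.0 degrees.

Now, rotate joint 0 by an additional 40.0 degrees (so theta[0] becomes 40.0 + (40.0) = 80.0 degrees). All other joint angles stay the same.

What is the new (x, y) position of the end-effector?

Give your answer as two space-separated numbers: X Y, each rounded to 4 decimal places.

joint[0] = (0.0000, 0.0000)  (base)
link 0: phi[0] = 80 = 80 deg
  cos(80 deg) = 0.1736, sin(80 deg) = 0.9848
  joint[1] = (0.0000, 0.0000) + 3.5 * (0.1736, 0.9848) = (0.0000 + 0.6078, 0.0000 + 3.4468) = (0.6078, 3.4468)
link 1: phi[1] = 80 + 155 = 235 deg
  cos(235 deg) = -0.5736, sin(235 deg) = -0.8192
  joint[2] = (0.6078, 3.4468) + 2.4 * (-0.5736, -0.8192) = (0.6078 + -1.3766, 3.4468 + -1.9660) = (-0.7688, 1.4809)
End effector: (-0.7688, 1.4809)

Answer: -0.7688 1.4809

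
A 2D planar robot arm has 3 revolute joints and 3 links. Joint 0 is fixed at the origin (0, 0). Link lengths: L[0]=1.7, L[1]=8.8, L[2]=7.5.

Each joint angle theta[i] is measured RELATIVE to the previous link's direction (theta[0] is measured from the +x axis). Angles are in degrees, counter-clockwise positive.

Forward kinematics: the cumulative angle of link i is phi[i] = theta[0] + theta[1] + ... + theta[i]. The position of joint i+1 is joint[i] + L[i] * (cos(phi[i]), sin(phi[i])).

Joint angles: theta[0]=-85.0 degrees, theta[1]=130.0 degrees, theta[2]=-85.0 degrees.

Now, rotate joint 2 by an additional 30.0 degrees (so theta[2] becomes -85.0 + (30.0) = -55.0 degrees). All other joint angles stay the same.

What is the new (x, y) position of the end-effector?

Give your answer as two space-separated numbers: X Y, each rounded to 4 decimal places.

Answer: 13.7568 3.2266

Derivation:
joint[0] = (0.0000, 0.0000)  (base)
link 0: phi[0] = -85 = -85 deg
  cos(-85 deg) = 0.0872, sin(-85 deg) = -0.9962
  joint[1] = (0.0000, 0.0000) + 1.7 * (0.0872, -0.9962) = (0.0000 + 0.1482, 0.0000 + -1.6935) = (0.1482, -1.6935)
link 1: phi[1] = -85 + 130 = 45 deg
  cos(45 deg) = 0.7071, sin(45 deg) = 0.7071
  joint[2] = (0.1482, -1.6935) + 8.8 * (0.7071, 0.7071) = (0.1482 + 6.2225, -1.6935 + 6.2225) = (6.3707, 4.5290)
link 2: phi[2] = -85 + 130 + -55 = -10 deg
  cos(-10 deg) = 0.9848, sin(-10 deg) = -0.1736
  joint[3] = (6.3707, 4.5290) + 7.5 * (0.9848, -0.1736) = (6.3707 + 7.3861, 4.5290 + -1.3024) = (13.7568, 3.2266)
End effector: (13.7568, 3.2266)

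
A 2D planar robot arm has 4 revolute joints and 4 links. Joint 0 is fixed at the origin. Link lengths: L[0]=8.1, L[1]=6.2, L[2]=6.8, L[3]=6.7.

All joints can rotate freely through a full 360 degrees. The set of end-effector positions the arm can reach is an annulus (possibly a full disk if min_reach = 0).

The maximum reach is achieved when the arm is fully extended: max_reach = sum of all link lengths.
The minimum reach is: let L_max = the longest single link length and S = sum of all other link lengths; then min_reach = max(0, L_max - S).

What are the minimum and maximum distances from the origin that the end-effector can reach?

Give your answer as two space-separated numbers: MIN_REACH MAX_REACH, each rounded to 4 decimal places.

Link lengths: [8.1, 6.2, 6.8, 6.7]
max_reach = 8.1 + 6.2 + 6.8 + 6.7 = 27.8
L_max = max([8.1, 6.2, 6.8, 6.7]) = 8.1
S (sum of others) = 27.8 - 8.1 = 19.7
min_reach = max(0, 8.1 - 19.7) = max(0, -11.6) = 0

Answer: 0.0000 27.8000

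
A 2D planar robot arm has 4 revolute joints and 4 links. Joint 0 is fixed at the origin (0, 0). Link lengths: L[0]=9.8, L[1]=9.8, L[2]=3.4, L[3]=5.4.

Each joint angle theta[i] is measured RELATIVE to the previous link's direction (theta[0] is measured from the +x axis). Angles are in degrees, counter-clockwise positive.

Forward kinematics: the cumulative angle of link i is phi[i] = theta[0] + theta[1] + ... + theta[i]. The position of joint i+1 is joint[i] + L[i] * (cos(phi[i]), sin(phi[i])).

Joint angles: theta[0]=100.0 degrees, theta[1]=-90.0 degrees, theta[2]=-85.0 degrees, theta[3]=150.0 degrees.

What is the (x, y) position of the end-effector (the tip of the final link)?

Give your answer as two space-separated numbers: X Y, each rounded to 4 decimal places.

joint[0] = (0.0000, 0.0000)  (base)
link 0: phi[0] = 100 = 100 deg
  cos(100 deg) = -0.1736, sin(100 deg) = 0.9848
  joint[1] = (0.0000, 0.0000) + 9.8 * (-0.1736, 0.9848) = (0.0000 + -1.7018, 0.0000 + 9.6511) = (-1.7018, 9.6511)
link 1: phi[1] = 100 + -90 = 10 deg
  cos(10 deg) = 0.9848, sin(10 deg) = 0.1736
  joint[2] = (-1.7018, 9.6511) + 9.8 * (0.9848, 0.1736) = (-1.7018 + 9.6511, 9.6511 + 1.7018) = (7.9494, 11.3529)
link 2: phi[2] = 100 + -90 + -85 = -75 deg
  cos(-75 deg) = 0.2588, sin(-75 deg) = -0.9659
  joint[3] = (7.9494, 11.3529) + 3.4 * (0.2588, -0.9659) = (7.9494 + 0.8800, 11.3529 + -3.2841) = (8.8293, 8.0687)
link 3: phi[3] = 100 + -90 + -85 + 150 = 75 deg
  cos(75 deg) = 0.2588, sin(75 deg) = 0.9659
  joint[4] = (8.8293, 8.0687) + 5.4 * (0.2588, 0.9659) = (8.8293 + 1.3976, 8.0687 + 5.2160) = (10.2270, 13.2847)
End effector: (10.2270, 13.2847)

Answer: 10.2270 13.2847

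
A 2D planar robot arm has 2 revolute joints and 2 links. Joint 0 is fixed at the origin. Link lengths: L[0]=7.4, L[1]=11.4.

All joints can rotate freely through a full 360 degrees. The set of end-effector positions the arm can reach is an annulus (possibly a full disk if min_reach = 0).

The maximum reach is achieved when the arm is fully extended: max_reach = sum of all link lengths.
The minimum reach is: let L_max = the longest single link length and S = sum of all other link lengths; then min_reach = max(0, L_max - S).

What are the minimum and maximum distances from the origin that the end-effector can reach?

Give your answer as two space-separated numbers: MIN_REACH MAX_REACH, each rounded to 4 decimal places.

Answer: 4.0000 18.8000

Derivation:
Link lengths: [7.4, 11.4]
max_reach = 7.4 + 11.4 = 18.8
L_max = max([7.4, 11.4]) = 11.4
S (sum of others) = 18.8 - 11.4 = 7.4
min_reach = max(0, 11.4 - 7.4) = max(0, 4) = 4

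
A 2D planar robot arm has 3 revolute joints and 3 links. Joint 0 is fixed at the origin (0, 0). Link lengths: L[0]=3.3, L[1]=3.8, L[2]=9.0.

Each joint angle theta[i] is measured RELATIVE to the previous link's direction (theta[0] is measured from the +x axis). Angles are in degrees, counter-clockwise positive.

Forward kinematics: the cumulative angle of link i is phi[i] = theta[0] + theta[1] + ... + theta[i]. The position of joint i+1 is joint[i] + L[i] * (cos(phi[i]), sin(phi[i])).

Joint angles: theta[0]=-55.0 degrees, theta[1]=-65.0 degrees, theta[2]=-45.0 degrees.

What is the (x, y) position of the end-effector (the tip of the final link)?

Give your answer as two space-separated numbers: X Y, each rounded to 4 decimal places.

Answer: -8.7005 -8.3235

Derivation:
joint[0] = (0.0000, 0.0000)  (base)
link 0: phi[0] = -55 = -55 deg
  cos(-55 deg) = 0.5736, sin(-55 deg) = -0.8192
  joint[1] = (0.0000, 0.0000) + 3.3 * (0.5736, -0.8192) = (0.0000 + 1.8928, 0.0000 + -2.7032) = (1.8928, -2.7032)
link 1: phi[1] = -55 + -65 = -120 deg
  cos(-120 deg) = -0.5000, sin(-120 deg) = -0.8660
  joint[2] = (1.8928, -2.7032) + 3.8 * (-0.5000, -0.8660) = (1.8928 + -1.9000, -2.7032 + -3.2909) = (-0.0072, -5.9941)
link 2: phi[2] = -55 + -65 + -45 = -165 deg
  cos(-165 deg) = -0.9659, sin(-165 deg) = -0.2588
  joint[3] = (-0.0072, -5.9941) + 9 * (-0.9659, -0.2588) = (-0.0072 + -8.6933, -5.9941 + -2.3294) = (-8.7005, -8.3235)
End effector: (-8.7005, -8.3235)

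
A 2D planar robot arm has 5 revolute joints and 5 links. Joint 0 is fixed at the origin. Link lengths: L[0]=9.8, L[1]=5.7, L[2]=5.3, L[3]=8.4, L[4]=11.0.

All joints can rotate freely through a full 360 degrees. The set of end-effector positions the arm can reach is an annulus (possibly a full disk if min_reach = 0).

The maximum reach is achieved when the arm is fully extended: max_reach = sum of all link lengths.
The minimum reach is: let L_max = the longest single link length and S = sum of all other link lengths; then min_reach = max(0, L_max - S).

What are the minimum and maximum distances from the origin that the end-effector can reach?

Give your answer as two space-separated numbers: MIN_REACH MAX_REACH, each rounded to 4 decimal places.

Link lengths: [9.8, 5.7, 5.3, 8.4, 11.0]
max_reach = 9.8 + 5.7 + 5.3 + 8.4 + 11 = 40.2
L_max = max([9.8, 5.7, 5.3, 8.4, 11.0]) = 11
S (sum of others) = 40.2 - 11 = 29.2
min_reach = max(0, 11 - 29.2) = max(0, -18.2) = 0

Answer: 0.0000 40.2000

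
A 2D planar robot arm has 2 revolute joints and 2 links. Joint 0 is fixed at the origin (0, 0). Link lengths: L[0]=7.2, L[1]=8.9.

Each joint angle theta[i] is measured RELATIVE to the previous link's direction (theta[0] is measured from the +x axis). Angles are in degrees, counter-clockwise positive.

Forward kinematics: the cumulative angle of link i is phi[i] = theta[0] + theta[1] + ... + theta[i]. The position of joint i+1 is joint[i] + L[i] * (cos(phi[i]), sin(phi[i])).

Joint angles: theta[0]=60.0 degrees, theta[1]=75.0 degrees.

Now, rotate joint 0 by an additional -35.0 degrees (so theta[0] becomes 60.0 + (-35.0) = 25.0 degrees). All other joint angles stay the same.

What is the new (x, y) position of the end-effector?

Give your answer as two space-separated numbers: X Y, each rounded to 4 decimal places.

Answer: 4.9799 11.8076

Derivation:
joint[0] = (0.0000, 0.0000)  (base)
link 0: phi[0] = 25 = 25 deg
  cos(25 deg) = 0.9063, sin(25 deg) = 0.4226
  joint[1] = (0.0000, 0.0000) + 7.2 * (0.9063, 0.4226) = (0.0000 + 6.5254, 0.0000 + 3.0429) = (6.5254, 3.0429)
link 1: phi[1] = 25 + 75 = 100 deg
  cos(100 deg) = -0.1736, sin(100 deg) = 0.9848
  joint[2] = (6.5254, 3.0429) + 8.9 * (-0.1736, 0.9848) = (6.5254 + -1.5455, 3.0429 + 8.7648) = (4.9799, 11.8076)
End effector: (4.9799, 11.8076)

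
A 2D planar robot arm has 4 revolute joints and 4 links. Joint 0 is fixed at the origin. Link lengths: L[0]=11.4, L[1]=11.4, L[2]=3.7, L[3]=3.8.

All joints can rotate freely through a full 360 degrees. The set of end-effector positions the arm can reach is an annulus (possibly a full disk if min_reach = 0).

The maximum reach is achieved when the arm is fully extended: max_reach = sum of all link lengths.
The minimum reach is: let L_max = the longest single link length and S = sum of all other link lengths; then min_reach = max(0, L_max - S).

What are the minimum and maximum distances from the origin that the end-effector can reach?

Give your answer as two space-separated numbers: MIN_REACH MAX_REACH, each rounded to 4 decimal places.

Link lengths: [11.4, 11.4, 3.7, 3.8]
max_reach = 11.4 + 11.4 + 3.7 + 3.8 = 30.3
L_max = max([11.4, 11.4, 3.7, 3.8]) = 11.4
S (sum of others) = 30.3 - 11.4 = 18.9
min_reach = max(0, 11.4 - 18.9) = max(0, -7.5) = 0

Answer: 0.0000 30.3000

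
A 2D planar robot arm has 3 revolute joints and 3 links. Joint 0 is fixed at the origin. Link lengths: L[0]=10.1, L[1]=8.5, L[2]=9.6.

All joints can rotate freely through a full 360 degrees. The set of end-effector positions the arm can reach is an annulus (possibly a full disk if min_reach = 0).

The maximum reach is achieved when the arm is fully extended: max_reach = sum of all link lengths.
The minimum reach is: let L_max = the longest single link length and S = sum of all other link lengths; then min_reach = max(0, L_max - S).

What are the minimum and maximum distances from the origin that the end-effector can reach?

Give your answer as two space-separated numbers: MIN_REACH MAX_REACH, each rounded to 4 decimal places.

Answer: 0.0000 28.2000

Derivation:
Link lengths: [10.1, 8.5, 9.6]
max_reach = 10.1 + 8.5 + 9.6 = 28.2
L_max = max([10.1, 8.5, 9.6]) = 10.1
S (sum of others) = 28.2 - 10.1 = 18.1
min_reach = max(0, 10.1 - 18.1) = max(0, -8) = 0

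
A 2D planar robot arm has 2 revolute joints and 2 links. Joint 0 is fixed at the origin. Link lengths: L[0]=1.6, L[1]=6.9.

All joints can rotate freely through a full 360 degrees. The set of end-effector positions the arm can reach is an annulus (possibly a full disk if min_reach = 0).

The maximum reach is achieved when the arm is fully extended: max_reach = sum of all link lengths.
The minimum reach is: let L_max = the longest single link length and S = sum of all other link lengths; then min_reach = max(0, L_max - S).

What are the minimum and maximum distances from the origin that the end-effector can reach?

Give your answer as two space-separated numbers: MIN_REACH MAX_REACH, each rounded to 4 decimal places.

Link lengths: [1.6, 6.9]
max_reach = 1.6 + 6.9 = 8.5
L_max = max([1.6, 6.9]) = 6.9
S (sum of others) = 8.5 - 6.9 = 1.6
min_reach = max(0, 6.9 - 1.6) = max(0, 5.3) = 5.3

Answer: 5.3000 8.5000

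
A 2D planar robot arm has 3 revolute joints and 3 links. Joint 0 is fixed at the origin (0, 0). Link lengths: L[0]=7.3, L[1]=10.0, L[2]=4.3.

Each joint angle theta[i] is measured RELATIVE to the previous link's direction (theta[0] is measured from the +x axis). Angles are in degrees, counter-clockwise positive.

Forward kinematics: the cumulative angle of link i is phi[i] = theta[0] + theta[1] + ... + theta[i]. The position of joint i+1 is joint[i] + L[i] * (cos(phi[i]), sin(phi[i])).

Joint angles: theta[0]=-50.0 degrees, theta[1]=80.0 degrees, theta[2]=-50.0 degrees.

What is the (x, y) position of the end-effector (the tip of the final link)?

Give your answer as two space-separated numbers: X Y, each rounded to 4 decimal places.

Answer: 17.3933 -2.0628

Derivation:
joint[0] = (0.0000, 0.0000)  (base)
link 0: phi[0] = -50 = -50 deg
  cos(-50 deg) = 0.6428, sin(-50 deg) = -0.7660
  joint[1] = (0.0000, 0.0000) + 7.3 * (0.6428, -0.7660) = (0.0000 + 4.6923, 0.0000 + -5.5921) = (4.6923, -5.5921)
link 1: phi[1] = -50 + 80 = 30 deg
  cos(30 deg) = 0.8660, sin(30 deg) = 0.5000
  joint[2] = (4.6923, -5.5921) + 10 * (0.8660, 0.5000) = (4.6923 + 8.6603, -5.5921 + 5.0000) = (13.3526, -0.5921)
link 2: phi[2] = -50 + 80 + -50 = -20 deg
  cos(-20 deg) = 0.9397, sin(-20 deg) = -0.3420
  joint[3] = (13.3526, -0.5921) + 4.3 * (0.9397, -0.3420) = (13.3526 + 4.0407, -0.5921 + -1.4707) = (17.3933, -2.0628)
End effector: (17.3933, -2.0628)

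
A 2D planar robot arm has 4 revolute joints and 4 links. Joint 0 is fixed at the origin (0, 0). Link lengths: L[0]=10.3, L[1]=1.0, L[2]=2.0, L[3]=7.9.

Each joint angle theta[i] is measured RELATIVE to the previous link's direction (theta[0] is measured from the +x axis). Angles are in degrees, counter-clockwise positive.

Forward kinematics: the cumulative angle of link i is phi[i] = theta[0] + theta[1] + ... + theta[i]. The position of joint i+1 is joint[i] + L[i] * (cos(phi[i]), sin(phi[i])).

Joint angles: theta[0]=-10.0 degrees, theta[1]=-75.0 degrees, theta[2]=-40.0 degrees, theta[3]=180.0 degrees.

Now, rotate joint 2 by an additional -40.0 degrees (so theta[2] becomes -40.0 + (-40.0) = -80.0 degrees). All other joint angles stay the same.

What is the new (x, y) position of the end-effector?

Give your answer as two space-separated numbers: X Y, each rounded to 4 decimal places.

joint[0] = (0.0000, 0.0000)  (base)
link 0: phi[0] = -10 = -10 deg
  cos(-10 deg) = 0.9848, sin(-10 deg) = -0.1736
  joint[1] = (0.0000, 0.0000) + 10.3 * (0.9848, -0.1736) = (0.0000 + 10.1435, 0.0000 + -1.7886) = (10.1435, -1.7886)
link 1: phi[1] = -10 + -75 = -85 deg
  cos(-85 deg) = 0.0872, sin(-85 deg) = -0.9962
  joint[2] = (10.1435, -1.7886) + 1 * (0.0872, -0.9962) = (10.1435 + 0.0872, -1.7886 + -0.9962) = (10.2307, -2.7848)
link 2: phi[2] = -10 + -75 + -80 = -165 deg
  cos(-165 deg) = -0.9659, sin(-165 deg) = -0.2588
  joint[3] = (10.2307, -2.7848) + 2 * (-0.9659, -0.2588) = (10.2307 + -1.9319, -2.7848 + -0.5176) = (8.2988, -3.3024)
link 3: phi[3] = -10 + -75 + -80 + 180 = 15 deg
  cos(15 deg) = 0.9659, sin(15 deg) = 0.2588
  joint[4] = (8.2988, -3.3024) + 7.9 * (0.9659, 0.2588) = (8.2988 + 7.6308, -3.3024 + 2.0447) = (15.9296, -1.2577)
End effector: (15.9296, -1.2577)

Answer: 15.9296 -1.2577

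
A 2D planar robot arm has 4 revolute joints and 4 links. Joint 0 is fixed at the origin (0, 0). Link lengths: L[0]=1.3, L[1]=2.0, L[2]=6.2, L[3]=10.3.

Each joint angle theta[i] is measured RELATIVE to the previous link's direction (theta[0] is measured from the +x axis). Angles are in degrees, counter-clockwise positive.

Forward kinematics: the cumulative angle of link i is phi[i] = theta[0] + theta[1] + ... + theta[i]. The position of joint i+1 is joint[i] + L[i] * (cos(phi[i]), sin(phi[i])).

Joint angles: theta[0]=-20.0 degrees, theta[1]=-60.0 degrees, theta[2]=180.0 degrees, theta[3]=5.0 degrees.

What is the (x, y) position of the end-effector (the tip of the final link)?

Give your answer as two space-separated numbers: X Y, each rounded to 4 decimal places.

joint[0] = (0.0000, 0.0000)  (base)
link 0: phi[0] = -20 = -20 deg
  cos(-20 deg) = 0.9397, sin(-20 deg) = -0.3420
  joint[1] = (0.0000, 0.0000) + 1.3 * (0.9397, -0.3420) = (0.0000 + 1.2216, 0.0000 + -0.4446) = (1.2216, -0.4446)
link 1: phi[1] = -20 + -60 = -80 deg
  cos(-80 deg) = 0.1736, sin(-80 deg) = -0.9848
  joint[2] = (1.2216, -0.4446) + 2 * (0.1736, -0.9848) = (1.2216 + 0.3473, -0.4446 + -1.9696) = (1.5689, -2.4142)
link 2: phi[2] = -20 + -60 + 180 = 100 deg
  cos(100 deg) = -0.1736, sin(100 deg) = 0.9848
  joint[3] = (1.5689, -2.4142) + 6.2 * (-0.1736, 0.9848) = (1.5689 + -1.0766, -2.4142 + 6.1058) = (0.4923, 3.6916)
link 3: phi[3] = -20 + -60 + 180 + 5 = 105 deg
  cos(105 deg) = -0.2588, sin(105 deg) = 0.9659
  joint[4] = (0.4923, 3.6916) + 10.3 * (-0.2588, 0.9659) = (0.4923 + -2.6658, 3.6916 + 9.9490) = (-2.1736, 13.6406)
End effector: (-2.1736, 13.6406)

Answer: -2.1736 13.6406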